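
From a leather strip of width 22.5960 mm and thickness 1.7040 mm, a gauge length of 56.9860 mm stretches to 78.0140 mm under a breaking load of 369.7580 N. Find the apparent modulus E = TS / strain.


TS = F / (w * t) = 369.7580 / (22.5960 * 1.7040) = 9.6032 N/mm^2
strain = (Lf - L0) / L0 = (78.0140 - 56.9860) / 56.9860 = 0.3690
E = TS / strain = 9.6032 / 0.3690 = 26.0248 N/mm^2


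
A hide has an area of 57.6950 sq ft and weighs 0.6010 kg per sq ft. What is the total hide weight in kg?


Formula: Weight = area * weight_per_sqft
Substituting: Weight = 57.6950 * 0.6010
Result: 34.6747 kg


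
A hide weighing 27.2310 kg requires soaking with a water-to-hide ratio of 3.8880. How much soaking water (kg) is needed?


Formula: Water = hide_weight * ratio
Substituting: Water = 27.2310 * 3.8880
Result: 105.8741 kg


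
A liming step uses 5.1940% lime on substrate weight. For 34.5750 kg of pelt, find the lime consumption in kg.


Formula: Lime = substrate * pct / 100
Substituting: Lime = 34.5750 * 5.1940 / 100
Result: 1.7958 kg


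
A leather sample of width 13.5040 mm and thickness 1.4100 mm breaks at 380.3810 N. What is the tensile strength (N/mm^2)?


Formula: TS = force / (width * thickness)
Substituting: TS = 380.3810 / (13.5040 * 1.4100)
Result: 19.9773 N/mm^2


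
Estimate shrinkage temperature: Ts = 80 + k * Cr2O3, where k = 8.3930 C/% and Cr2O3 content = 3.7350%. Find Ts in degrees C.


Formula: Ts = 80 + k * Cr2O3
Substituting: Ts = 80 + 8.3930 * 3.7350
Result: 111.3479 C


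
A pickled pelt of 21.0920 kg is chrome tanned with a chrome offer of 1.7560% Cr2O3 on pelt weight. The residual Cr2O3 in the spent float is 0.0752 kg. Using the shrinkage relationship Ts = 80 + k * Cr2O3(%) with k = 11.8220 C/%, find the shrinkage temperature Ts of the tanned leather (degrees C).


Offered = pelt * offer_pct / 100 = 21.0920 * 1.7560 / 100 = 0.3704 kg
Uptake = offered - residual = 0.3704 - 0.0752 = 0.2952 kg
Cr2O3% on pelt = uptake / pelt * 100 = 0.2952 / 21.0920 * 100 = 1.3995 %
Ts = 80 + k * Cr2O3% = 80 + 11.8220 * 1.3995 = 96.5445 C


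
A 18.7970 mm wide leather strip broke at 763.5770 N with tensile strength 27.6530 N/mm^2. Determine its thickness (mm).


Formula: t = F / (TS * w)
Substituting: t = 763.5770 / (27.6530 * 18.7970)
Result: 1.4690 mm


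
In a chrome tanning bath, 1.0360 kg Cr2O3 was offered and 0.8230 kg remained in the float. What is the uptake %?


Formula: Uptake = (offered - residual) / offered * 100
Substituting: Uptake = (1.0360 - 0.8230) / 1.0360 * 100
Result: 20.5598 %


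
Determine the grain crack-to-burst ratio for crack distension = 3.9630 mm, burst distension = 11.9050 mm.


Formula: Ratio = crack / burst
Substituting: Ratio = 3.9630 / 11.9050
Result: 0.3329


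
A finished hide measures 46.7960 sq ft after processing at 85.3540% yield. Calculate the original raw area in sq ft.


Formula: raw = finished * 100 / yield
Substituting: raw = 46.7960 * 100 / 85.3540
Result: 54.8258 sq ft


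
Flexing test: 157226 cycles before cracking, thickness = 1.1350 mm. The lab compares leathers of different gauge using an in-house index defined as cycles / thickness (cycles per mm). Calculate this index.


Formula: Index = cycles / thickness
Substituting: Index = 157226 / 1.1350
Result: 138525.1101 cycles/mm


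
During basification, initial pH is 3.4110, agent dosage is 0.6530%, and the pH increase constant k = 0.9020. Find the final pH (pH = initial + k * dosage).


Formula: pH_final = pH_initial + k * base_pct
Substituting: pH_final = 3.4110 + 0.9020 * 0.6530
Result: 4.0000


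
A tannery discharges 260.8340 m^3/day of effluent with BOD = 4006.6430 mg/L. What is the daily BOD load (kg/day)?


Formula: BOD_load = volume * conc / 1000
Substituting: BOD_load = 260.8340 * 4006.6430 / 1000
Result: 1045.0687 kg/day


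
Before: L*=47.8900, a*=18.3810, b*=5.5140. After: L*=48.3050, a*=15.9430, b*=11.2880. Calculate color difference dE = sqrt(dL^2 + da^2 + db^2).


dL = 0.4150, da = -2.4380, db = 5.7740
dE = sqrt(0.4150^2 + (-2.4380)^2 + 5.7740^2) = 6.2813


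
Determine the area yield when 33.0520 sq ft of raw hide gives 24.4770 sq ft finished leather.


Formula: Yield = finished / raw * 100
Substituting: Yield = 24.4770 / 33.0520 * 100
Result: 74.0560 %


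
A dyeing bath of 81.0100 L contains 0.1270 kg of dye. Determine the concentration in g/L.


Formula: Conc = dye_mass(kg) / volume(L) * 1000
Substituting: Conc = 0.1270 / 81.0100 * 1000
Result: 1.5677 g/L


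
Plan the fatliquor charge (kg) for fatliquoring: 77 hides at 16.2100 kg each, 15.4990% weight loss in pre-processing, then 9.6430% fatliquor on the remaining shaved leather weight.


Total_raw = N * avg_wt = 77 * 16.2100 = 1248.1700 kg
Substrate = Total_raw * (1 - loss/100) = 1248.1700 * (1 - 15.4990/100) = 1054.7161 kg
Fat = Substrate * pct / 100 = 1054.7161 * 9.6430 / 100 = 101.7063 kg


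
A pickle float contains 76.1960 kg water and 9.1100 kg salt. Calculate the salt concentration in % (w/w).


Formula: Conc = salt / (water + salt) * 100
Substituting: Conc = 9.1100 / (76.1960 + 9.1100) * 100
Result: 10.6792 %


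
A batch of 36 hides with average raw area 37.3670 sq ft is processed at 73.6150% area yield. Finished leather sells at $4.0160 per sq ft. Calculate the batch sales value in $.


Raw_total = N * avg_area = 36 * 37.3670 = 1345.2120 sq ft
Finished = Raw_total * yield / 100 = 1345.2120 * 73.6150 / 100 = 990.2778 sq ft
Value = Finished * price = 990.2778 * 4.0160 = 3976.9557 $


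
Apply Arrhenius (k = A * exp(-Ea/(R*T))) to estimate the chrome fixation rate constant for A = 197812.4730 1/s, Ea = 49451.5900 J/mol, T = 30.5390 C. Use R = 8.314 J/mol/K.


T_K = T_C + 273.15 = 30.5390 + 273.15 = 303.6890 K
exponent = -Ea / (R * T_K) = -49451.5900 / (8.314 * 303.6890) = -19.5858
k = A * exp(exponent) = 197812.4730 * exp(-19.5858) = 6.1695e-04 1/s


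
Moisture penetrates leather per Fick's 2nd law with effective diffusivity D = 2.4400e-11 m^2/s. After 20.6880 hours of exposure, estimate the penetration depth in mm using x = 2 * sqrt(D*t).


t = 20.6880 hr * 3600 = 74476.8000 s
D * t = 2.4400e-11 * 74476.8000 = 1.8172e-06
x = 2 * sqrt(D*t) = 2 * sqrt(1.8172e-06) = 0.0026961 m = 2.6961 mm


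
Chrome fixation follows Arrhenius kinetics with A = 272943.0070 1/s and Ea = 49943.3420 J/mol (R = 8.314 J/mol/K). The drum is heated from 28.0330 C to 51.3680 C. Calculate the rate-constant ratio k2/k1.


T1 = 28.0330 + 273.15 = 301.1830 K; T2 = 51.3680 + 273.15 = 324.5180 K
k1 = A * exp(-Ea/(R*T1)) = 272943.0070 * exp(-49943.3420/(8.314*301.1830)) = 5.9430e-04 1/s
k2 = A * exp(-Ea/(R*T2)) = 272943.0070 * exp(-49943.3420/(8.314*324.5180)) = 0.00249383 1/s
k2/k1 = 0.00249383 / 5.9430e-04 = 4.1962


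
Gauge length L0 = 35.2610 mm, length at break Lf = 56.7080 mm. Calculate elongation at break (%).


Formula: Elongation = (Lf - L0) / L0 * 100
Substituting: Elongation = (56.7080 - 35.2610) / 35.2610 * 100
Result: 60.8236 %


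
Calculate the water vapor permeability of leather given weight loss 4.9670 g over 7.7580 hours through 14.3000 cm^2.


Formula: WVP = loss / (area * time)
Substituting: WVP = 4.9670 / (14.3000 * 7.7580)
Result: 0.0447722 g/(cm^2*hr)


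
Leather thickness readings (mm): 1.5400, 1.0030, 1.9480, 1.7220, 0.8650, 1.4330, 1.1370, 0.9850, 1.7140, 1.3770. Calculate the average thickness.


Formula: Average = sum / n
Substituting: Average = 13.7240 / 10
Result: 1.3724 mm


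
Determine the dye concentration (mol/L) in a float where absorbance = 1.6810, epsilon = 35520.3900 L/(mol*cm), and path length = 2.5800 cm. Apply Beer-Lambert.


Formula: c = A / (epsilon * l)
Substituting: c = 1.6810 / (35520.3900 * 2.5800)
Result: 1.8343e-05 mol/L


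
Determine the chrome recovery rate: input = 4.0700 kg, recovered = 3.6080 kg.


Formula: Recovery = recovered / input * 100
Substituting: Recovery = 3.6080 / 4.0700 * 100
Result: 88.6486 %


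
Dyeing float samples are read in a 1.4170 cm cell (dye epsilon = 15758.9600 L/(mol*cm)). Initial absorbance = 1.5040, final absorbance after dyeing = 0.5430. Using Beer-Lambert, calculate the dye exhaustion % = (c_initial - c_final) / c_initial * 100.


c_initial = A_i / (epsilon * l) = 1.5040 / (15758.9600 * 1.4170) = 6.7352e-05 mol/L
c_final = A_f / (epsilon * l) = 0.5430 / (15758.9600 * 1.4170) = 2.4317e-05 mol/L
Exhaustion = (c_initial - c_final) / c_initial * 100 = (6.7352e-05 - 2.4317e-05) / 6.7352e-05 * 100 = 63.8963 %


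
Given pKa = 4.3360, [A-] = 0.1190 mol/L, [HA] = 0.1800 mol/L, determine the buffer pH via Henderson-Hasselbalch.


ratio = [A-] / [HA] = 0.1190 / 0.1800 = 0.6611
log10(ratio) = -0.1797
pH = pKa + log10(ratio) = 4.3360 - 0.1797 = 4.1563


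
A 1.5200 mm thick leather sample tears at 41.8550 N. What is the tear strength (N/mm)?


Formula: Tear strength = force / thickness
Substituting: Tear strength = 41.8550 / 1.5200
Result: 27.5362 N/mm


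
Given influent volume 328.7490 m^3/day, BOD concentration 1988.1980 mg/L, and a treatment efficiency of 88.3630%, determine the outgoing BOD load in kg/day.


Load_in = volume * conc / 1000 = 328.7490 * 1988.1980 / 1000 = 653.6181 kg/day
Removed = Load_in * eff / 100 = 653.6181 * 88.3630 / 100 = 577.5566 kg/day
Load_out = Load_in - Removed = 653.6181 - 577.5566 = 76.0615 kg/day


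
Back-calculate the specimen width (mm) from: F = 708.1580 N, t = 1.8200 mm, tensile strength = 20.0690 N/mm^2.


Formula: w = F / (TS * t)
Substituting: w = 708.1580 / (20.0690 * 1.8200)
Result: 19.3880 mm


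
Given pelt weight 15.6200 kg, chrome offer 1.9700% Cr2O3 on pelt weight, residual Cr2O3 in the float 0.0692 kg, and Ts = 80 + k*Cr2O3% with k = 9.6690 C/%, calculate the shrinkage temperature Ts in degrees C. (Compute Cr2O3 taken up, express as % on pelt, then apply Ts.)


Offered = pelt * offer_pct / 100 = 15.6200 * 1.9700 / 100 = 0.3077 kg
Uptake = offered - residual = 0.3077 - 0.0692 = 0.2385 kg
Cr2O3% on pelt = uptake / pelt * 100 = 0.2385 / 15.6200 * 100 = 1.5270 %
Ts = 80 + k * Cr2O3% = 80 + 9.6690 * 1.5270 = 94.7644 C


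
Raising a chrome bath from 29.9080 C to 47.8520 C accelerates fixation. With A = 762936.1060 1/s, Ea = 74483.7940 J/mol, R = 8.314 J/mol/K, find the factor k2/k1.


T1 = 29.9080 + 273.15 = 303.0580 K; T2 = 47.8520 + 273.15 = 321.0020 K
k1 = A * exp(-Ea/(R*T1)) = 762936.1060 * exp(-74483.7940/(8.314*303.0580)) = 1.1069e-07 1/s
k2 = A * exp(-Ea/(R*T2)) = 762936.1060 * exp(-74483.7940/(8.314*321.0020)) = 5.7779e-07 1/s
k2/k1 = 5.7779e-07 / 1.1069e-07 = 5.2199


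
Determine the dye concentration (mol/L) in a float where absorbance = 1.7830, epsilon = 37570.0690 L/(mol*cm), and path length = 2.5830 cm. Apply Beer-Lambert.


Formula: c = A / (epsilon * l)
Substituting: c = 1.7830 / (37570.0690 * 2.5830)
Result: 1.8373e-05 mol/L


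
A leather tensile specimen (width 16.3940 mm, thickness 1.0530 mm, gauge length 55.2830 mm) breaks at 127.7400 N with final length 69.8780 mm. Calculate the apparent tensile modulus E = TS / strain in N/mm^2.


TS = F / (w * t) = 127.7400 / (16.3940 * 1.0530) = 7.3997 N/mm^2
strain = (Lf - L0) / L0 = (69.8780 - 55.2830) / 55.2830 = 0.2640
E = TS / strain = 7.3997 / 0.2640 = 28.0286 N/mm^2


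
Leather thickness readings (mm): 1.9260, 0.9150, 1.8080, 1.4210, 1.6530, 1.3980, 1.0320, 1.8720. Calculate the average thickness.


Formula: Average = sum / n
Substituting: Average = 12.0250 / 8
Result: 1.5031 mm


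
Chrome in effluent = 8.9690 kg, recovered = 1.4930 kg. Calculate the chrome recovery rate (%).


Formula: Recovery = recovered / input * 100
Substituting: Recovery = 1.4930 / 8.9690 * 100
Result: 16.6462 %


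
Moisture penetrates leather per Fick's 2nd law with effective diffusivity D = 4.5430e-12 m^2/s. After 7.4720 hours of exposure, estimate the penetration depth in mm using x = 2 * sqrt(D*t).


t = 7.4720 hr * 3600 = 26899.2000 s
D * t = 4.5430e-12 * 26899.2000 = 1.2220e-07
x = 2 * sqrt(D*t) = 2 * sqrt(1.2220e-07) = 6.9915e-04 m = 0.6992 mm


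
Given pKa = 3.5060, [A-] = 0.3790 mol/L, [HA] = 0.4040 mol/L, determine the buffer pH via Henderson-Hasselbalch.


ratio = [A-] / [HA] = 0.3790 / 0.4040 = 0.9381
log10(ratio) = -0.0277422
pH = pKa + log10(ratio) = 3.5060 - 0.0277422 = 3.4783


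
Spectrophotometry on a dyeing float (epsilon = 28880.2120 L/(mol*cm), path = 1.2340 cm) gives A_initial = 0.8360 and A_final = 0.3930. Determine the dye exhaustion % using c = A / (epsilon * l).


c_initial = A_i / (epsilon * l) = 0.8360 / (28880.2120 * 1.2340) = 2.3458e-05 mol/L
c_final = A_f / (epsilon * l) = 0.3930 / (28880.2120 * 1.2340) = 1.1027e-05 mol/L
Exhaustion = (c_initial - c_final) / c_initial * 100 = (2.3458e-05 - 1.1027e-05) / 2.3458e-05 * 100 = 52.9904 %


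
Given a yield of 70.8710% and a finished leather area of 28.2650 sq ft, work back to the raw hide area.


Formula: raw = finished * 100 / yield
Substituting: raw = 28.2650 * 100 / 70.8710
Result: 39.8823 sq ft


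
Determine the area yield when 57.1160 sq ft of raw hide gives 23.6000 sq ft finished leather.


Formula: Yield = finished / raw * 100
Substituting: Yield = 23.6000 / 57.1160 * 100
Result: 41.3194 %


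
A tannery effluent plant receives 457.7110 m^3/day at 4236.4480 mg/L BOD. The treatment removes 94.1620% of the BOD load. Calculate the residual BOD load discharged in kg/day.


Load_in = volume * conc / 1000 = 457.7110 * 4236.4480 / 1000 = 1939.0689 kg/day
Removed = Load_in * eff / 100 = 1939.0689 * 94.1620 / 100 = 1825.8660 kg/day
Load_out = Load_in - Removed = 1939.0689 - 1825.8660 = 113.2028 kg/day


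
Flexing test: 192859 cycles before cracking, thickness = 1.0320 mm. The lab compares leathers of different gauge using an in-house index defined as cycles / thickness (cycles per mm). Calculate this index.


Formula: Index = cycles / thickness
Substituting: Index = 192859 / 1.0320
Result: 186878.8760 cycles/mm


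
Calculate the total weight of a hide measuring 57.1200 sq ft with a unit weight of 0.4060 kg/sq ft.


Formula: Weight = area * weight_per_sqft
Substituting: Weight = 57.1200 * 0.4060
Result: 23.1907 kg


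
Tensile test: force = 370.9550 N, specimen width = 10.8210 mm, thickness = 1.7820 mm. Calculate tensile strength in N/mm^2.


Formula: TS = force / (width * thickness)
Substituting: TS = 370.9550 / (10.8210 * 1.7820)
Result: 19.2374 N/mm^2


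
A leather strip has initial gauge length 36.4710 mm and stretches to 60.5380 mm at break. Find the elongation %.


Formula: Elongation = (Lf - L0) / L0 * 100
Substituting: Elongation = (60.5380 - 36.4710) / 36.4710 * 100
Result: 65.9894 %


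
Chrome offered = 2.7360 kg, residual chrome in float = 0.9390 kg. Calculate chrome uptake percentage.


Formula: Uptake = (offered - residual) / offered * 100
Substituting: Uptake = (2.7360 - 0.9390) / 2.7360 * 100
Result: 65.6798 %


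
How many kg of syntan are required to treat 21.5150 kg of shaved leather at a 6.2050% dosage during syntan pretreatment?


Formula: Syntan = substrate * pct / 100
Substituting: Syntan = 21.5150 * 6.2050 / 100
Result: 1.3350 kg


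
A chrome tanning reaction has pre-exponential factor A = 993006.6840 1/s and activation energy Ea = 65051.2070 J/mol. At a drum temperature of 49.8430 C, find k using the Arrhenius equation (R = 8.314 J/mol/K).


T_K = T_C + 273.15 = 49.8430 + 273.15 = 322.9930 K
exponent = -Ea / (R * T_K) = -65051.2070 / (8.314 * 322.9930) = -24.2244
k = A * exp(exponent) = 993006.6840 * exp(-24.2244) = 2.9954e-05 1/s


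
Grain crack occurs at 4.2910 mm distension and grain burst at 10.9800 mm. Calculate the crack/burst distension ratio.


Formula: Ratio = crack / burst
Substituting: Ratio = 4.2910 / 10.9800
Result: 0.3908


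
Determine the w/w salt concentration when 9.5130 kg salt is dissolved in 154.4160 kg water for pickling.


Formula: Conc = salt / (water + salt) * 100
Substituting: Conc = 9.5130 / (154.4160 + 9.5130) * 100
Result: 5.8031 %


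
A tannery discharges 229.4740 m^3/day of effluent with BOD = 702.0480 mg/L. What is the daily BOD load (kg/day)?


Formula: BOD_load = volume * conc / 1000
Substituting: BOD_load = 229.4740 * 702.0480 / 1000
Result: 161.1018 kg/day


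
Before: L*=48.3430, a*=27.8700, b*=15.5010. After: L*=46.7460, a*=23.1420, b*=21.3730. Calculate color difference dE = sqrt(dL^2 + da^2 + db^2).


dL = -1.5970, da = -4.7280, db = 5.8720
dE = sqrt((-1.5970)^2 + (-4.7280)^2 + 5.8720^2) = 7.7062


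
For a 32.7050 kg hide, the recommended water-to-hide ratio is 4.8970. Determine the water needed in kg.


Formula: Water = hide_weight * ratio
Substituting: Water = 32.7050 * 4.8970
Result: 160.1564 kg


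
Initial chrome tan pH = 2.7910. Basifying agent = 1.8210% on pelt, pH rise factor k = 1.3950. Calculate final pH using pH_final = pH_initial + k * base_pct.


Formula: pH_final = pH_initial + k * base_pct
Substituting: pH_final = 2.7910 + 1.3950 * 1.8210
Result: 5.3313


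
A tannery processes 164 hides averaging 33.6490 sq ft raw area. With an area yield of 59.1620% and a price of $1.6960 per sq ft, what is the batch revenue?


Raw_total = N * avg_area = 164 * 33.6490 = 5518.4360 sq ft
Finished = Raw_total * yield / 100 = 5518.4360 * 59.1620 / 100 = 3264.8171 sq ft
Value = Finished * price = 3264.8171 * 1.6960 = 5537.1298 $


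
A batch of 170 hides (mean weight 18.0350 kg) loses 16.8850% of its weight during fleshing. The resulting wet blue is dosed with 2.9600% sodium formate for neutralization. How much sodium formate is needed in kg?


Total_raw = N * avg_wt = 170 * 18.0350 = 3065.9500 kg
Substrate = Total_raw * (1 - loss/100) = 3065.9500 * (1 - 16.8850/100) = 2548.2643 kg
Neutralizer = Substrate * pct / 100 = 2548.2643 * 2.9600 / 100 = 75.4286 kg


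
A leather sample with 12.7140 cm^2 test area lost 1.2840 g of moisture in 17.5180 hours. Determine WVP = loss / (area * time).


Formula: WVP = loss / (area * time)
Substituting: WVP = 1.2840 / (12.7140 * 17.5180)
Result: 0.00576499 g/(cm^2*hr)


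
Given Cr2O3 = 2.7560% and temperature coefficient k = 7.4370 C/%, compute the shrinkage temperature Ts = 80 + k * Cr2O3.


Formula: Ts = 80 + k * Cr2O3
Substituting: Ts = 80 + 7.4370 * 2.7560
Result: 100.4964 C


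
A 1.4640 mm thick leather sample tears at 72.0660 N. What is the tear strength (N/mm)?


Formula: Tear strength = force / thickness
Substituting: Tear strength = 72.0660 / 1.4640
Result: 49.2254 N/mm


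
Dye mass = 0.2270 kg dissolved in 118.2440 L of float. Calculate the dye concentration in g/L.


Formula: Conc = dye_mass(kg) / volume(L) * 1000
Substituting: Conc = 0.2270 / 118.2440 * 1000
Result: 1.9198 g/L


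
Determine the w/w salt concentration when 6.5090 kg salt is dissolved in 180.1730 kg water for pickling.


Formula: Conc = salt / (water + salt) * 100
Substituting: Conc = 6.5090 / (180.1730 + 6.5090) * 100
Result: 3.4867 %


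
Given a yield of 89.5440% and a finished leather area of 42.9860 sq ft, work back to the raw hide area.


Formula: raw = finished * 100 / yield
Substituting: raw = 42.9860 * 100 / 89.5440
Result: 48.0054 sq ft


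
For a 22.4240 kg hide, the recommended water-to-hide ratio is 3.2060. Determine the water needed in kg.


Formula: Water = hide_weight * ratio
Substituting: Water = 22.4240 * 3.2060
Result: 71.8913 kg


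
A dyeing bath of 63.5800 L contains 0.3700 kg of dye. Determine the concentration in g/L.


Formula: Conc = dye_mass(kg) / volume(L) * 1000
Substituting: Conc = 0.3700 / 63.5800 * 1000
Result: 5.8194 g/L


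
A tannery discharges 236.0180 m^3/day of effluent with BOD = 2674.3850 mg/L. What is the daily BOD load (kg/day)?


Formula: BOD_load = volume * conc / 1000
Substituting: BOD_load = 236.0180 * 2674.3850 / 1000
Result: 631.2030 kg/day


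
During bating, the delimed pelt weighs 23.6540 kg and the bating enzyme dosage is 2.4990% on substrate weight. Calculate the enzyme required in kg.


Formula: Enzyme = substrate * pct / 100
Substituting: Enzyme = 23.6540 * 2.4990 / 100
Result: 0.5911 kg


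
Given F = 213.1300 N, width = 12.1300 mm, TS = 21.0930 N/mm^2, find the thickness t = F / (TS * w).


Formula: t = F / (TS * w)
Substituting: t = 213.1300 / (21.0930 * 12.1300)
Result: 0.8330 mm


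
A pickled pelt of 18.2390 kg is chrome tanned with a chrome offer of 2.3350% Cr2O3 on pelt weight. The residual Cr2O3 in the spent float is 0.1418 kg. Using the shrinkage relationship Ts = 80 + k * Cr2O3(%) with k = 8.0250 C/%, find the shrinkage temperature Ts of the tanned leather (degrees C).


Offered = pelt * offer_pct / 100 = 18.2390 * 2.3350 / 100 = 0.4259 kg
Uptake = offered - residual = 0.4259 - 0.1418 = 0.2841 kg
Cr2O3% on pelt = uptake / pelt * 100 = 0.2841 / 18.2390 * 100 = 1.5575 %
Ts = 80 + k * Cr2O3% = 80 + 8.0250 * 1.5575 = 92.4993 C


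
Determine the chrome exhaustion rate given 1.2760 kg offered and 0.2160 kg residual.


Formula: Uptake = (offered - residual) / offered * 100
Substituting: Uptake = (1.2760 - 0.2160) / 1.2760 * 100
Result: 83.0721 %


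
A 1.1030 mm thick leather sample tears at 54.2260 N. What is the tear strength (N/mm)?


Formula: Tear strength = force / thickness
Substituting: Tear strength = 54.2260 / 1.1030
Result: 49.1623 N/mm


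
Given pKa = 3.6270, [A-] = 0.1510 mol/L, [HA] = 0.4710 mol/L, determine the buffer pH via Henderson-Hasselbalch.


ratio = [A-] / [HA] = 0.1510 / 0.4710 = 0.3206
log10(ratio) = -0.4940
pH = pKa + log10(ratio) = 3.6270 - 0.4940 = 3.1330


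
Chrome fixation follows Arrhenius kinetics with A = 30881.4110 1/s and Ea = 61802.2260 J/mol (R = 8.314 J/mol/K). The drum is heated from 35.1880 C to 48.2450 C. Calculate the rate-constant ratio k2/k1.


T1 = 35.1880 + 273.15 = 308.3380 K; T2 = 48.2450 + 273.15 = 321.3950 K
k1 = A * exp(-Ea/(R*T1)) = 30881.4110 * exp(-61802.2260/(8.314*308.3380)) = 1.0461e-06 1/s
k2 = A * exp(-Ea/(R*T2)) = 30881.4110 * exp(-61802.2260/(8.314*321.3950)) = 2.7858e-06 1/s
k2/k1 = 2.7858e-06 / 1.0461e-06 = 2.6629


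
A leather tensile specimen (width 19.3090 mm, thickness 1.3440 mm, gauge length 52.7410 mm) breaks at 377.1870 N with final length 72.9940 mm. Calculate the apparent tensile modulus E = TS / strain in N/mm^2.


TS = F / (w * t) = 377.1870 / (19.3090 * 1.3440) = 14.5344 N/mm^2
strain = (Lf - L0) / L0 = (72.9940 - 52.7410) / 52.7410 = 0.3840
E = TS / strain = 14.5344 / 0.3840 = 37.8492 N/mm^2


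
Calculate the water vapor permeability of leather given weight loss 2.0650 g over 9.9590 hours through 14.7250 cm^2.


Formula: WVP = loss / (area * time)
Substituting: WVP = 2.0650 / (14.7250 * 9.9590)
Result: 0.0140815 g/(cm^2*hr)


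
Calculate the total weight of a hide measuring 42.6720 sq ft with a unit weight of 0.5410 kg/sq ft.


Formula: Weight = area * weight_per_sqft
Substituting: Weight = 42.6720 * 0.5410
Result: 23.0856 kg


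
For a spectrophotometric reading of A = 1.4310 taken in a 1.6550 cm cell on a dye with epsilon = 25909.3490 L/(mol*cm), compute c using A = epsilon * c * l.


Formula: c = A / (epsilon * l)
Substituting: c = 1.4310 / (25909.3490 * 1.6550)
Result: 3.3372e-05 mol/L


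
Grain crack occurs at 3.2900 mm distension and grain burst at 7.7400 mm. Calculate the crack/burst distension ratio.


Formula: Ratio = crack / burst
Substituting: Ratio = 3.2900 / 7.7400
Result: 0.4251


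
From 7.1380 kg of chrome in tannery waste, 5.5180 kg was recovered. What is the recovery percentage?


Formula: Recovery = recovered / input * 100
Substituting: Recovery = 5.5180 / 7.1380 * 100
Result: 77.3046 %


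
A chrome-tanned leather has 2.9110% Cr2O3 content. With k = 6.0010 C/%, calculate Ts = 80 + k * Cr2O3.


Formula: Ts = 80 + k * Cr2O3
Substituting: Ts = 80 + 6.0010 * 2.9110
Result: 97.4689 C


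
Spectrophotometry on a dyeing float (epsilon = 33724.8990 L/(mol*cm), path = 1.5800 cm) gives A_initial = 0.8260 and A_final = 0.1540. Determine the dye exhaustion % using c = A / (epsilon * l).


c_initial = A_i / (epsilon * l) = 0.8260 / (33724.8990 * 1.5800) = 1.5501e-05 mol/L
c_final = A_f / (epsilon * l) = 0.1540 / (33724.8990 * 1.5800) = 2.8901e-06 mol/L
Exhaustion = (c_initial - c_final) / c_initial * 100 = (1.5501e-05 - 2.8901e-06) / 1.5501e-05 * 100 = 81.3559 %


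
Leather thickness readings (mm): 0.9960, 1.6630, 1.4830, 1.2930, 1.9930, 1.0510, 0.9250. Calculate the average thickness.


Formula: Average = sum / n
Substituting: Average = 9.4040 / 7
Result: 1.3434 mm


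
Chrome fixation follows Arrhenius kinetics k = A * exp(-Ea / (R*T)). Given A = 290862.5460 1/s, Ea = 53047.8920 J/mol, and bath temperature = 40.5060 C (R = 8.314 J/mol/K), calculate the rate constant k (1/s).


T_K = T_C + 273.15 = 40.5060 + 273.15 = 313.6560 K
exponent = -Ea / (R * T_K) = -53047.8920 / (8.314 * 313.6560) = -20.3425
k = A * exp(exponent) = 290862.5460 * exp(-20.3425) = 4.2565e-04 1/s


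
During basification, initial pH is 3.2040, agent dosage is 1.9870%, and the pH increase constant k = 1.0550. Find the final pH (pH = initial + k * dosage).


Formula: pH_final = pH_initial + k * base_pct
Substituting: pH_final = 3.2040 + 1.0550 * 1.9870
Result: 5.3003


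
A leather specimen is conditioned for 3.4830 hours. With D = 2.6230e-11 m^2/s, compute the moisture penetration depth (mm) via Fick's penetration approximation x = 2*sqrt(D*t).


t = 3.4830 hr * 3600 = 12538.8000 s
D * t = 2.6230e-11 * 12538.8000 = 3.2889e-07
x = 2 * sqrt(D*t) = 2 * sqrt(3.2889e-07) = 0.00114698 m = 1.1470 mm


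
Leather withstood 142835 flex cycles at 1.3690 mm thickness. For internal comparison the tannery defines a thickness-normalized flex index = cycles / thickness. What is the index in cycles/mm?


Formula: Index = cycles / thickness
Substituting: Index = 142835 / 1.3690
Result: 104335.2812 cycles/mm


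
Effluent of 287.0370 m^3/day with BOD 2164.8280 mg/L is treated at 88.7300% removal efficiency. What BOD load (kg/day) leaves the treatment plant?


Load_in = volume * conc / 1000 = 287.0370 * 2164.8280 / 1000 = 621.3857 kg/day
Removed = Load_in * eff / 100 = 621.3857 * 88.7300 / 100 = 551.3556 kg/day
Load_out = Load_in - Removed = 621.3857 - 551.3556 = 70.0302 kg/day


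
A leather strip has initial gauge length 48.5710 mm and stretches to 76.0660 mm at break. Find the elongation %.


Formula: Elongation = (Lf - L0) / L0 * 100
Substituting: Elongation = (76.0660 - 48.5710) / 48.5710 * 100
Result: 56.6079 %


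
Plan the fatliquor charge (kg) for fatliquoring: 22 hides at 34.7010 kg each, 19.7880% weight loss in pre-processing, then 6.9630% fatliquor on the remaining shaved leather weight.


Total_raw = N * avg_wt = 22 * 34.7010 = 763.4220 kg
Substrate = Total_raw * (1 - loss/100) = 763.4220 * (1 - 19.7880/100) = 612.3561 kg
Fat = Substrate * pct / 100 = 612.3561 * 6.9630 / 100 = 42.6384 kg


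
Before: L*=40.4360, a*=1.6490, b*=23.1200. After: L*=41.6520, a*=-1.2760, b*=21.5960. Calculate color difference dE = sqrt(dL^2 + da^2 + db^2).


dL = 1.2160, da = -2.9250, db = -1.5240
dE = sqrt(1.2160^2 + (-2.9250)^2 + (-1.5240)^2) = 3.5152


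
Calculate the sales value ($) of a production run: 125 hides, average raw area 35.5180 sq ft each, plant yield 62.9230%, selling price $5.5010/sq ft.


Raw_total = N * avg_area = 125 * 35.5180 = 4439.7500 sq ft
Finished = Raw_total * yield / 100 = 4439.7500 * 62.9230 / 100 = 2793.6239 sq ft
Value = Finished * price = 2793.6239 * 5.5010 = 15367.7250 $


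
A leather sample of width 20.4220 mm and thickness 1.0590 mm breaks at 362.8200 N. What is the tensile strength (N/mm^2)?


Formula: TS = force / (width * thickness)
Substituting: TS = 362.8200 / (20.4220 * 1.0590)
Result: 16.7763 N/mm^2


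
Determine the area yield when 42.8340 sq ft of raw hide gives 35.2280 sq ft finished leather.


Formula: Yield = finished / raw * 100
Substituting: Yield = 35.2280 / 42.8340 * 100
Result: 82.2431 %


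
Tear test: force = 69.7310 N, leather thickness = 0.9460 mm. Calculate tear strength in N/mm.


Formula: Tear strength = force / thickness
Substituting: Tear strength = 69.7310 / 0.9460
Result: 73.7114 N/mm


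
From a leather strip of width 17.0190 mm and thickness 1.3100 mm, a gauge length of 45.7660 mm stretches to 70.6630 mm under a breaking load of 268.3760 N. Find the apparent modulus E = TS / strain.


TS = F / (w * t) = 268.3760 / (17.0190 * 1.3100) = 12.0376 N/mm^2
strain = (Lf - L0) / L0 = (70.6630 - 45.7660) / 45.7660 = 0.5440
E = TS / strain = 12.0376 / 0.5440 = 22.1276 N/mm^2


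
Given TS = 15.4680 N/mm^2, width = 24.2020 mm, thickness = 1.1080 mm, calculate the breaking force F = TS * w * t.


Formula: F = TS * w * t
Substituting: F = 15.4680 * 24.2020 * 1.1080
Result: 414.7870 N


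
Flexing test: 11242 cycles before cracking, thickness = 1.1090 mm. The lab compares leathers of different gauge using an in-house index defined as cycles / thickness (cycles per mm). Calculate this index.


Formula: Index = cycles / thickness
Substituting: Index = 11242 / 1.1090
Result: 10137.0604 cycles/mm


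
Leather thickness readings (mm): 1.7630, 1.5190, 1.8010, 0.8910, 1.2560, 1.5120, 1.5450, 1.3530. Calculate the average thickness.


Formula: Average = sum / n
Substituting: Average = 11.6400 / 8
Result: 1.4550 mm


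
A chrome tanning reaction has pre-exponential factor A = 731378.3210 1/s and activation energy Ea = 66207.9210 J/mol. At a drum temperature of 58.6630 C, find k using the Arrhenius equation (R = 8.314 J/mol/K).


T_K = T_C + 273.15 = 58.6630 + 273.15 = 331.8130 K
exponent = -Ea / (R * T_K) = -66207.9210 / (8.314 * 331.8130) = -23.9997
k = A * exp(exponent) = 731378.3210 * exp(-23.9997) = 2.7618e-05 1/s


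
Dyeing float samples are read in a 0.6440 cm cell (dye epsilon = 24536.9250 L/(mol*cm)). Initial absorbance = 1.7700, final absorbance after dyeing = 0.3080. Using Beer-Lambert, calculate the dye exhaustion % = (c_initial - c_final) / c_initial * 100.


c_initial = A_i / (epsilon * l) = 1.7700 / (24536.9250 * 0.6440) = 1.1201e-04 mol/L
c_final = A_f / (epsilon * l) = 0.3080 / (24536.9250 * 0.6440) = 1.9491e-05 mol/L
Exhaustion = (c_initial - c_final) / c_initial * 100 = (1.1201e-04 - 1.9491e-05) / 1.1201e-04 * 100 = 82.5989 %


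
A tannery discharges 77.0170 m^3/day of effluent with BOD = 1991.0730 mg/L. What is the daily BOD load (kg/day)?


Formula: BOD_load = volume * conc / 1000
Substituting: BOD_load = 77.0170 * 1991.0730 / 1000
Result: 153.3465 kg/day


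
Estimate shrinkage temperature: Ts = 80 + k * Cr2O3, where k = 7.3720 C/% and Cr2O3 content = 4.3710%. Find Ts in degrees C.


Formula: Ts = 80 + k * Cr2O3
Substituting: Ts = 80 + 7.3720 * 4.3710
Result: 112.2230 C


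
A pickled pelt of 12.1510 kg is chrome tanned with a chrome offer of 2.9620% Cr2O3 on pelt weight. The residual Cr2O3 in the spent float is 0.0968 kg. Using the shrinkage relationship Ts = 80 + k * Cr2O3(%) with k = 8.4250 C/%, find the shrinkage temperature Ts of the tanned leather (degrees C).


Offered = pelt * offer_pct / 100 = 12.1510 * 2.9620 / 100 = 0.3599 kg
Uptake = offered - residual = 0.3599 - 0.0968 = 0.2631 kg
Cr2O3% on pelt = uptake / pelt * 100 = 0.2631 / 12.1510 * 100 = 2.1654 %
Ts = 80 + k * Cr2O3% = 80 + 8.4250 * 2.1654 = 98.2431 C


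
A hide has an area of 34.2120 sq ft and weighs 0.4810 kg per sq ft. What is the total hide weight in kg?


Formula: Weight = area * weight_per_sqft
Substituting: Weight = 34.2120 * 0.4810
Result: 16.4560 kg


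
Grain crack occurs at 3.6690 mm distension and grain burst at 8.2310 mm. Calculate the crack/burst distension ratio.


Formula: Ratio = crack / burst
Substituting: Ratio = 3.6690 / 8.2310
Result: 0.4458


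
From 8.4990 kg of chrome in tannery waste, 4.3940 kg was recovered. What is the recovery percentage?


Formula: Recovery = recovered / input * 100
Substituting: Recovery = 4.3940 / 8.4990 * 100
Result: 51.7002 %


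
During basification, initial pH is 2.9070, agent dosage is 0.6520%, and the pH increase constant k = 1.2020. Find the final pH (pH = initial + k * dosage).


Formula: pH_final = pH_initial + k * base_pct
Substituting: pH_final = 2.9070 + 1.2020 * 0.6520
Result: 3.6907


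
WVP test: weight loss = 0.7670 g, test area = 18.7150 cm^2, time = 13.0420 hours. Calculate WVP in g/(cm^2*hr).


Formula: WVP = loss / (area * time)
Substituting: WVP = 0.7670 / (18.7150 * 13.0420)
Result: 0.0031424 g/(cm^2*hr)


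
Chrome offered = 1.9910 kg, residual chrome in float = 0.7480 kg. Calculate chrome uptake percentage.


Formula: Uptake = (offered - residual) / offered * 100
Substituting: Uptake = (1.9910 - 0.7480) / 1.9910 * 100
Result: 62.4309 %


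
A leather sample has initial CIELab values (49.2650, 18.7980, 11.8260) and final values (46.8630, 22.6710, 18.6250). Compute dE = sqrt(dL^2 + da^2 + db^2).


dL = -2.4020, da = 3.8730, db = 6.7990
dE = sqrt((-2.4020)^2 + 3.8730^2 + 6.7990^2) = 8.1851


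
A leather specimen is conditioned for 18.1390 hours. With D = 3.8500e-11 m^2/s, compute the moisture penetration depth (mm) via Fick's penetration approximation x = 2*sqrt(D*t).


t = 18.1390 hr * 3600 = 65300.4000 s
D * t = 3.8500e-11 * 65300.4000 = 2.5141e-06
x = 2 * sqrt(D*t) = 2 * sqrt(2.5141e-06) = 0.00317116 m = 3.1712 mm


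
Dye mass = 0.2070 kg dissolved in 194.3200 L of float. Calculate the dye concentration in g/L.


Formula: Conc = dye_mass(kg) / volume(L) * 1000
Substituting: Conc = 0.2070 / 194.3200 * 1000
Result: 1.0653 g/L


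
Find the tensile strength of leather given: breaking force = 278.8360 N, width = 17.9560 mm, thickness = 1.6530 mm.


Formula: TS = force / (width * thickness)
Substituting: TS = 278.8360 / (17.9560 * 1.6530)
Result: 9.3943 N/mm^2


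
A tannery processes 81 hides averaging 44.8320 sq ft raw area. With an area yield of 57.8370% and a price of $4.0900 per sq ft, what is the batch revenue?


Raw_total = N * avg_area = 81 * 44.8320 = 3631.3920 sq ft
Finished = Raw_total * yield / 100 = 3631.3920 * 57.8370 / 100 = 2100.2882 sq ft
Value = Finished * price = 2100.2882 * 4.0900 = 8590.1787 $


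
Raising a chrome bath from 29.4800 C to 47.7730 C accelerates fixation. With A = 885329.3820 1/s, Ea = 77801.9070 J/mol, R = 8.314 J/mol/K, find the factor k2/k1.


T1 = 29.4800 + 273.15 = 302.6300 K; T2 = 47.7730 + 273.15 = 320.9230 K
k1 = A * exp(-Ea/(R*T1)) = 885329.3820 * exp(-77801.9070/(8.314*302.6300)) = 3.2948e-08 1/s
k2 = A * exp(-Ea/(R*T2)) = 885329.3820 * exp(-77801.9070/(8.314*320.9230)) = 1.9201e-07 1/s
k2/k1 = 1.9201e-07 / 3.2948e-08 = 5.8275


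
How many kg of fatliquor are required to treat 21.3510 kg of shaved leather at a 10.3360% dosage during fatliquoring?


Formula: Fat = substrate * pct / 100
Substituting: Fat = 21.3510 * 10.3360 / 100
Result: 2.2068 kg


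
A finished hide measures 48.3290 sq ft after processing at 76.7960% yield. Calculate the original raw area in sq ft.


Formula: raw = finished * 100 / yield
Substituting: raw = 48.3290 * 100 / 76.7960
Result: 62.9317 sq ft


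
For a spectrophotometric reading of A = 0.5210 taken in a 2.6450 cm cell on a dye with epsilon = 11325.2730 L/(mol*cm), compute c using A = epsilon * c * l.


Formula: c = A / (epsilon * l)
Substituting: c = 0.5210 / (11325.2730 * 2.6450)
Result: 1.7393e-05 mol/L


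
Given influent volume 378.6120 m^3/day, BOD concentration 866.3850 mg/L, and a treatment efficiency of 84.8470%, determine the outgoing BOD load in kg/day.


Load_in = volume * conc / 1000 = 378.6120 * 866.3850 / 1000 = 328.0238 kg/day
Removed = Load_in * eff / 100 = 328.0238 * 84.8470 / 100 = 278.3183 kg/day
Load_out = Load_in - Removed = 328.0238 - 278.3183 = 49.7054 kg/day


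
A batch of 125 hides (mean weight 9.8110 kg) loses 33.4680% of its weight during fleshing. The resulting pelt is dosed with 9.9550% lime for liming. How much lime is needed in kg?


Total_raw = N * avg_wt = 125 * 9.8110 = 1226.3750 kg
Substrate = Total_raw * (1 - loss/100) = 1226.3750 * (1 - 33.4680/100) = 815.9318 kg
Lime = Substrate * pct / 100 = 815.9318 * 9.9550 / 100 = 81.2260 kg


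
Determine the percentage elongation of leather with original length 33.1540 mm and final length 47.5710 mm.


Formula: Elongation = (Lf - L0) / L0 * 100
Substituting: Elongation = (47.5710 - 33.1540) / 33.1540 * 100
Result: 43.4849 %


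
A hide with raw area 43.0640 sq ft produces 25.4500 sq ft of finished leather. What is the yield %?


Formula: Yield = finished / raw * 100
Substituting: Yield = 25.4500 / 43.0640 * 100
Result: 59.0981 %


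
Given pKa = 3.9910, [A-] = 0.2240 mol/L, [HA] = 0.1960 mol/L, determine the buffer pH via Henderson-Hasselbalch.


ratio = [A-] / [HA] = 0.2240 / 0.1960 = 1.1429
log10(ratio) = 0.0579919
pH = pKa + log10(ratio) = 3.9910 + 0.0579919 = 4.0490


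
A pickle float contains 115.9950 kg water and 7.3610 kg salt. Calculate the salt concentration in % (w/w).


Formula: Conc = salt / (water + salt) * 100
Substituting: Conc = 7.3610 / (115.9950 + 7.3610) * 100
Result: 5.9673 %


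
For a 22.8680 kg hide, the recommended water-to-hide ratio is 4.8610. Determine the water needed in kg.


Formula: Water = hide_weight * ratio
Substituting: Water = 22.8680 * 4.8610
Result: 111.1613 kg


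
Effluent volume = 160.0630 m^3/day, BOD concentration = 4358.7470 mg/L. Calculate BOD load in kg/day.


Formula: BOD_load = volume * conc / 1000
Substituting: BOD_load = 160.0630 * 4358.7470 / 1000
Result: 697.6741 kg/day


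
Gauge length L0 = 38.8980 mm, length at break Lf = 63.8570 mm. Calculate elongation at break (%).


Formula: Elongation = (Lf - L0) / L0 * 100
Substituting: Elongation = (63.8570 - 38.8980) / 38.8980 * 100
Result: 64.1653 %


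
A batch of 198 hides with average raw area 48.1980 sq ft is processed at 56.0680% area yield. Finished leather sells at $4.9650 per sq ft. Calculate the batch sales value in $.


Raw_total = N * avg_area = 198 * 48.1980 = 9543.2040 sq ft
Finished = Raw_total * yield / 100 = 9543.2040 * 56.0680 / 100 = 5350.6836 sq ft
Value = Finished * price = 5350.6836 * 4.9650 = 26566.1442 $


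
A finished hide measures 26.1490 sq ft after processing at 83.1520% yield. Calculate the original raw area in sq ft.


Formula: raw = finished * 100 / yield
Substituting: raw = 26.1490 * 100 / 83.1520
Result: 31.4472 sq ft


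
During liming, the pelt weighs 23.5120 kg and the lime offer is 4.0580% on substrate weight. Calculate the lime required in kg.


Formula: Lime = substrate * pct / 100
Substituting: Lime = 23.5120 * 4.0580 / 100
Result: 0.9541 kg


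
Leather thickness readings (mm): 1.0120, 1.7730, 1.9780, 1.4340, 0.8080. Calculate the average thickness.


Formula: Average = sum / n
Substituting: Average = 7.0050 / 5
Result: 1.4010 mm


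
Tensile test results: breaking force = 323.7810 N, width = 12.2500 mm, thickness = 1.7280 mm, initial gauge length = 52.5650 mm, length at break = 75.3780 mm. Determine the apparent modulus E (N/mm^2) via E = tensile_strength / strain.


TS = F / (w * t) = 323.7810 / (12.2500 * 1.7280) = 15.2958 N/mm^2
strain = (Lf - L0) / L0 = (75.3780 - 52.5650) / 52.5650 = 0.4340
E = TS / strain = 15.2958 / 0.4340 = 35.2440 N/mm^2


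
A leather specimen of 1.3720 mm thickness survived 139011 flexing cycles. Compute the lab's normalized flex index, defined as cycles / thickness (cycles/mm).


Formula: Index = cycles / thickness
Substituting: Index = 139011 / 1.3720
Result: 101319.9708 cycles/mm


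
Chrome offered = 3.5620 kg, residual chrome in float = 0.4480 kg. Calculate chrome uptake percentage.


Formula: Uptake = (offered - residual) / offered * 100
Substituting: Uptake = (3.5620 - 0.4480) / 3.5620 * 100
Result: 87.4228 %


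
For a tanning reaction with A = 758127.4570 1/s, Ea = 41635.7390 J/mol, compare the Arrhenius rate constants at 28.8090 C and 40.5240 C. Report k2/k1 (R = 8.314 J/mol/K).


T1 = 28.8090 + 273.15 = 301.9590 K; T2 = 40.5240 + 273.15 = 313.6740 K
k1 = A * exp(-Ea/(R*T1)) = 758127.4570 * exp(-41635.7390/(8.314*301.9590)) = 0.0475431 1/s
k2 = A * exp(-Ea/(R*T2)) = 758127.4570 * exp(-41635.7390/(8.314*313.6740)) = 0.0883263 1/s
k2/k1 = 0.0883263 / 0.0475431 = 1.8578
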